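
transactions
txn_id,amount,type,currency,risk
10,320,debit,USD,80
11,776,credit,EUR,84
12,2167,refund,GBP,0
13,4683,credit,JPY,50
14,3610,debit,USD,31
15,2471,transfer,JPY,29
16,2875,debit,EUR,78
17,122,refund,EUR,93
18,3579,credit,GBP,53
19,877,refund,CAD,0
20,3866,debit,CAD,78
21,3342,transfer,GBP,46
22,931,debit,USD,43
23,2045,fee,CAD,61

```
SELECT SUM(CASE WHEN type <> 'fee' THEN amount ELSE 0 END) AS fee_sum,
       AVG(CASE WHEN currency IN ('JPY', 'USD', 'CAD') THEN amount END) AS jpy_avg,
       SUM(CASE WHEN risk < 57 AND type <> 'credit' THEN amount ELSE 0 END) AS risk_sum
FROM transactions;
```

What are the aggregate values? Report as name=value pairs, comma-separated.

fee_sum=29619, jpy_avg=2350.375, risk_sum=13398

[fee_sum: type <> 'fee']
txn_id=10: ✓ → 320
txn_id=11: ✓ → 776
txn_id=12: ✓ → 2167
txn_id=13: ✓ → 4683
txn_id=14: ✓ → 3610
txn_id=15: ✓ → 2471
txn_id=16: ✓ → 2875
txn_id=17: ✓ → 122
txn_id=18: ✓ → 3579
txn_id=19: ✓ → 877
txn_id=20: ✓ → 3866
txn_id=21: ✓ → 3342
txn_id=22: ✓ → 931
txn_id=23: ✗
fee_sum = 320 + 776 + 2167 + 4683 + 3610 + 2471 + 2875 + 122 + 3579 + 877 + 3866 + 3342 + 931 = 29619
—
[jpy_avg: currency IN ('JPY', 'USD', 'CAD')]
txn_id=10: ✓ → 320
txn_id=11: ✗
txn_id=12: ✗
txn_id=13: ✓ → 4683
txn_id=14: ✓ → 3610
txn_id=15: ✓ → 2471
txn_id=16: ✗
txn_id=17: ✗
txn_id=18: ✗
txn_id=19: ✓ → 877
txn_id=20: ✓ → 3866
txn_id=21: ✗
txn_id=22: ✓ → 931
txn_id=23: ✓ → 2045
jpy_avg = (320 + 4683 + 3610 + 2471 + 877 + 3866 + 931 + 2045) / 8 = 2350.375
—
[risk_sum: risk < 57 AND type <> 'credit']
txn_id=10: ✗
txn_id=11: ✗
txn_id=12: ✓ → 2167
txn_id=13: ✗
txn_id=14: ✓ → 3610
txn_id=15: ✓ → 2471
txn_id=16: ✗
txn_id=17: ✗
txn_id=18: ✗
txn_id=19: ✓ → 877
txn_id=20: ✗
txn_id=21: ✓ → 3342
txn_id=22: ✓ → 931
txn_id=23: ✗
risk_sum = 2167 + 3610 + 2471 + 877 + 3342 + 931 = 13398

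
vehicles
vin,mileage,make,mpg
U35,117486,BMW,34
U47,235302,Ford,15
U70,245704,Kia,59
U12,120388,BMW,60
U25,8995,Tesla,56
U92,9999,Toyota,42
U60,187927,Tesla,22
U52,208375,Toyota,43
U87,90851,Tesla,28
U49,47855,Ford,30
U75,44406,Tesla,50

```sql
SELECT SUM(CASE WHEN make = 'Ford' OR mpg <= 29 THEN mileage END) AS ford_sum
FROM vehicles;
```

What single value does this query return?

vin=U35: ✗
vin=U47: ✓ → 235302
vin=U70: ✗
vin=U12: ✗
vin=U25: ✗
vin=U92: ✗
vin=U60: ✓ → 187927
vin=U52: ✗
vin=U87: ✓ → 90851
vin=U49: ✓ → 47855
vin=U75: ✗
ford_sum = 235302 + 187927 + 90851 + 47855 = 561935

561935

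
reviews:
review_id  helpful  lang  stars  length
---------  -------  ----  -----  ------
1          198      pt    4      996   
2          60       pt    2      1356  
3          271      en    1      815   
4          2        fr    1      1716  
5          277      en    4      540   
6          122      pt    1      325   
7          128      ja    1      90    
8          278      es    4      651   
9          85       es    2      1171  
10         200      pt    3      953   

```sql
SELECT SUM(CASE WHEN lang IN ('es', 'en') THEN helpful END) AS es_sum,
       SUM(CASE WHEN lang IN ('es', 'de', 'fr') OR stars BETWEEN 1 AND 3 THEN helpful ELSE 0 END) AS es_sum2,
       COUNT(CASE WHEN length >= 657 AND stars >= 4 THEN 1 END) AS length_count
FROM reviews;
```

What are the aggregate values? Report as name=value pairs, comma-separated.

[es_sum: lang IN ('es', 'en')]
review_id=1: ✗
review_id=2: ✗
review_id=3: ✓ → 271
review_id=4: ✗
review_id=5: ✓ → 277
review_id=6: ✗
review_id=7: ✗
review_id=8: ✓ → 278
review_id=9: ✓ → 85
review_id=10: ✗
es_sum = 271 + 277 + 278 + 85 = 911
—
[es_sum2: lang IN ('es', 'de', 'fr') OR stars BETWEEN 1 AND 3]
review_id=1: ✗
review_id=2: ✓ → 60
review_id=3: ✓ → 271
review_id=4: ✓ → 2
review_id=5: ✗
review_id=6: ✓ → 122
review_id=7: ✓ → 128
review_id=8: ✓ → 278
review_id=9: ✓ → 85
review_id=10: ✓ → 200
es_sum2 = 60 + 271 + 2 + 122 + 128 + 278 + 85 + 200 = 1146
—
[length_count: length >= 657 AND stars >= 4]
review_id=1: ✓ → 1
review_id=2: ✗
review_id=3: ✗
review_id=4: ✗
review_id=5: ✗
review_id=6: ✗
review_id=7: ✗
review_id=8: ✗
review_id=9: ✗
review_id=10: ✗
length_count = COUNT(1) = 1

es_sum=911, es_sum2=1146, length_count=1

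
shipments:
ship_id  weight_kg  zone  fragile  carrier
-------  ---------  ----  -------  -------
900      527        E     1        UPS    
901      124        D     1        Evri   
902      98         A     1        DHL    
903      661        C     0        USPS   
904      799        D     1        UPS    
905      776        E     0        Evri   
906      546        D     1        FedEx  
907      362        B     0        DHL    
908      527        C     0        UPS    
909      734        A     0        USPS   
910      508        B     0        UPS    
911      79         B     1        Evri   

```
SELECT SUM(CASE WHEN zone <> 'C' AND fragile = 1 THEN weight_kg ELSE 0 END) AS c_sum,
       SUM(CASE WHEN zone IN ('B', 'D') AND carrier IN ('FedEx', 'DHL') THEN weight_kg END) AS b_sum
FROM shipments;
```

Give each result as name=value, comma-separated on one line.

c_sum=2173, b_sum=908

[c_sum: zone <> 'C' AND fragile = 1]
ship_id=900: ✓ → 527
ship_id=901: ✓ → 124
ship_id=902: ✓ → 98
ship_id=903: ✗
ship_id=904: ✓ → 799
ship_id=905: ✗
ship_id=906: ✓ → 546
ship_id=907: ✗
ship_id=908: ✗
ship_id=909: ✗
ship_id=910: ✗
ship_id=911: ✓ → 79
c_sum = 527 + 124 + 98 + 799 + 546 + 79 = 2173
—
[b_sum: zone IN ('B', 'D') AND carrier IN ('FedEx', 'DHL')]
ship_id=900: ✗
ship_id=901: ✗
ship_id=902: ✗
ship_id=903: ✗
ship_id=904: ✗
ship_id=905: ✗
ship_id=906: ✓ → 546
ship_id=907: ✓ → 362
ship_id=908: ✗
ship_id=909: ✗
ship_id=910: ✗
ship_id=911: ✗
b_sum = 546 + 362 = 908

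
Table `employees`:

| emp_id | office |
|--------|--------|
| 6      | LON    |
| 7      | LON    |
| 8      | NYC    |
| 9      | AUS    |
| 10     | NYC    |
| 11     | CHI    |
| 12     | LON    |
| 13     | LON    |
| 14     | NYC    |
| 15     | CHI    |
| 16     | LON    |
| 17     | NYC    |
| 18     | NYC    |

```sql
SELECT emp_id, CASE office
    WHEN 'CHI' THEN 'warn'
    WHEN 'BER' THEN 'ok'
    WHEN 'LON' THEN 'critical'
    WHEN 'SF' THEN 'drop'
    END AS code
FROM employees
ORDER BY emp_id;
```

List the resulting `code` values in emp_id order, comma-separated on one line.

emp_id=6: office='LON' → critical
emp_id=7: office='LON' → critical
emp_id=8: (no match → NULL) → NULL
emp_id=9: (no match → NULL) → NULL
emp_id=10: (no match → NULL) → NULL
emp_id=11: office='CHI' → warn
emp_id=12: office='LON' → critical
emp_id=13: office='LON' → critical
emp_id=14: (no match → NULL) → NULL
emp_id=15: office='CHI' → warn
emp_id=16: office='LON' → critical
emp_id=17: (no match → NULL) → NULL
emp_id=18: (no match → NULL) → NULL

critical, critical, NULL, NULL, NULL, warn, critical, critical, NULL, warn, critical, NULL, NULL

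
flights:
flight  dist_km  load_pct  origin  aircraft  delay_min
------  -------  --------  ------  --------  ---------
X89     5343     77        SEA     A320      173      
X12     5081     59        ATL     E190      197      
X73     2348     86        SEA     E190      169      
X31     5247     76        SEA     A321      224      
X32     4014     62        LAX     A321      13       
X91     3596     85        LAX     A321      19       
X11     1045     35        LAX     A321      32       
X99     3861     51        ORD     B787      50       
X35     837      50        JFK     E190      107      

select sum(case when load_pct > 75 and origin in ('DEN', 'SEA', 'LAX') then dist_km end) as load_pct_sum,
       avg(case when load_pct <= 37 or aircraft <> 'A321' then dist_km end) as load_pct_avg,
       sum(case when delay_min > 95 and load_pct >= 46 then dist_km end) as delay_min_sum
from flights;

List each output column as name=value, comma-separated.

[load_pct_sum: load_pct > 75 and origin in ('DEN', 'SEA', 'LAX')]
flight=X89: ✓ → 5343
flight=X12: ✗
flight=X73: ✓ → 2348
flight=X31: ✓ → 5247
flight=X32: ✗
flight=X91: ✓ → 3596
flight=X11: ✗
flight=X99: ✗
flight=X35: ✗
load_pct_sum = 5343 + 2348 + 5247 + 3596 = 16534
—
[load_pct_avg: load_pct <= 37 or aircraft <> 'A321']
flight=X89: ✓ → 5343
flight=X12: ✓ → 5081
flight=X73: ✓ → 2348
flight=X31: ✗
flight=X32: ✗
flight=X91: ✗
flight=X11: ✓ → 1045
flight=X99: ✓ → 3861
flight=X35: ✓ → 837
load_pct_avg = (5343 + 5081 + 2348 + 1045 + 3861 + 837) / 6 = 3085.8333333333
—
[delay_min_sum: delay_min > 95 and load_pct >= 46]
flight=X89: ✓ → 5343
flight=X12: ✓ → 5081
flight=X73: ✓ → 2348
flight=X31: ✓ → 5247
flight=X32: ✗
flight=X91: ✗
flight=X11: ✗
flight=X99: ✗
flight=X35: ✓ → 837
delay_min_sum = 5343 + 5081 + 2348 + 5247 + 837 = 18856

load_pct_sum=16534, load_pct_avg=3085.8333333333, delay_min_sum=18856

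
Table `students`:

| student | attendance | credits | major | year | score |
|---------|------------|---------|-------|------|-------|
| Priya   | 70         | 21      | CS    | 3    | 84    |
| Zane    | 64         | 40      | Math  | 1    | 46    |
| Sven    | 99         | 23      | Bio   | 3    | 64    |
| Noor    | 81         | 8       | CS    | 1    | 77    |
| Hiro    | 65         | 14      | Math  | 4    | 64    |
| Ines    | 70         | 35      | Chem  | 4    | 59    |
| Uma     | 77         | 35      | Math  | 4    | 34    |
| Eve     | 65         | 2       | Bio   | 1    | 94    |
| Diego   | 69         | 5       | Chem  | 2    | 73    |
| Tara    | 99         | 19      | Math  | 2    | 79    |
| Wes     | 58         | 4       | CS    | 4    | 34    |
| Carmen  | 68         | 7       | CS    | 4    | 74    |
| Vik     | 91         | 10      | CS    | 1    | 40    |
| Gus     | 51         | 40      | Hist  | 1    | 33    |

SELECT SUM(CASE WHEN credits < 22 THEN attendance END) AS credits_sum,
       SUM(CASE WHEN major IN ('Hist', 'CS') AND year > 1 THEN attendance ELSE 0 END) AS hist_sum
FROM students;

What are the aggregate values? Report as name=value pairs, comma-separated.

credits_sum=666, hist_sum=196

[credits_sum: credits < 22]
student=Priya: ✓ → 70
student=Zane: ✗
student=Sven: ✗
student=Noor: ✓ → 81
student=Hiro: ✓ → 65
student=Ines: ✗
student=Uma: ✗
student=Eve: ✓ → 65
student=Diego: ✓ → 69
student=Tara: ✓ → 99
student=Wes: ✓ → 58
student=Carmen: ✓ → 68
student=Vik: ✓ → 91
student=Gus: ✗
credits_sum = 70 + 81 + 65 + 65 + 69 + 99 + 58 + 68 + 91 = 666
—
[hist_sum: major IN ('Hist', 'CS') AND year > 1]
student=Priya: ✓ → 70
student=Zane: ✗
student=Sven: ✗
student=Noor: ✗
student=Hiro: ✗
student=Ines: ✗
student=Uma: ✗
student=Eve: ✗
student=Diego: ✗
student=Tara: ✗
student=Wes: ✓ → 58
student=Carmen: ✓ → 68
student=Vik: ✗
student=Gus: ✗
hist_sum = 70 + 58 + 68 = 196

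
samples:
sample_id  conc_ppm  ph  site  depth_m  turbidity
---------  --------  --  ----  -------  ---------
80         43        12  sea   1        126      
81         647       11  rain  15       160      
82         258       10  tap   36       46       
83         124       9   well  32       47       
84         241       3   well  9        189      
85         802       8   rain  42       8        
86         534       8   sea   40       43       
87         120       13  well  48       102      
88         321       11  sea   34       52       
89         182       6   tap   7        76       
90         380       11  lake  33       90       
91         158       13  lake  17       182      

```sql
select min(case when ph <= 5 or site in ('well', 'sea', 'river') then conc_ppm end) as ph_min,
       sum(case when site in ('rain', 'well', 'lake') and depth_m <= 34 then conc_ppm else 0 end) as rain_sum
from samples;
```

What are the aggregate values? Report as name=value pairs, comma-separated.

[ph_min: ph <= 5 or site in ('well', 'sea', 'river')]
sample_id=80: ✓ → 43
sample_id=81: ✗
sample_id=82: ✗
sample_id=83: ✓ → 124
sample_id=84: ✓ → 241
sample_id=85: ✗
sample_id=86: ✓ → 534
sample_id=87: ✓ → 120
sample_id=88: ✓ → 321
sample_id=89: ✗
sample_id=90: ✗
sample_id=91: ✗
ph_min = MIN(43, 124, 241, 534, 120, 321) = 43
—
[rain_sum: site in ('rain', 'well', 'lake') and depth_m <= 34]
sample_id=80: ✗
sample_id=81: ✓ → 647
sample_id=82: ✗
sample_id=83: ✓ → 124
sample_id=84: ✓ → 241
sample_id=85: ✗
sample_id=86: ✗
sample_id=87: ✗
sample_id=88: ✗
sample_id=89: ✗
sample_id=90: ✓ → 380
sample_id=91: ✓ → 158
rain_sum = 647 + 124 + 241 + 380 + 158 = 1550

ph_min=43, rain_sum=1550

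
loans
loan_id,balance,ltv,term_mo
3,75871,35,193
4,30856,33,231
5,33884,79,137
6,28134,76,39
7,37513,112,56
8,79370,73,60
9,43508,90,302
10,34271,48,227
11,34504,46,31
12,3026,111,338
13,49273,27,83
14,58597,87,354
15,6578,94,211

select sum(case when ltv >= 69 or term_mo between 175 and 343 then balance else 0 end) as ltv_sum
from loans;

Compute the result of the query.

431608

loan_id=3: ✓ → 75871
loan_id=4: ✓ → 30856
loan_id=5: ✓ → 33884
loan_id=6: ✓ → 28134
loan_id=7: ✓ → 37513
loan_id=8: ✓ → 79370
loan_id=9: ✓ → 43508
loan_id=10: ✓ → 34271
loan_id=11: ✗
loan_id=12: ✓ → 3026
loan_id=13: ✗
loan_id=14: ✓ → 58597
loan_id=15: ✓ → 6578
ltv_sum = 75871 + 30856 + 33884 + 28134 + 37513 + 79370 + 43508 + 34271 + 3026 + 58597 + 6578 = 431608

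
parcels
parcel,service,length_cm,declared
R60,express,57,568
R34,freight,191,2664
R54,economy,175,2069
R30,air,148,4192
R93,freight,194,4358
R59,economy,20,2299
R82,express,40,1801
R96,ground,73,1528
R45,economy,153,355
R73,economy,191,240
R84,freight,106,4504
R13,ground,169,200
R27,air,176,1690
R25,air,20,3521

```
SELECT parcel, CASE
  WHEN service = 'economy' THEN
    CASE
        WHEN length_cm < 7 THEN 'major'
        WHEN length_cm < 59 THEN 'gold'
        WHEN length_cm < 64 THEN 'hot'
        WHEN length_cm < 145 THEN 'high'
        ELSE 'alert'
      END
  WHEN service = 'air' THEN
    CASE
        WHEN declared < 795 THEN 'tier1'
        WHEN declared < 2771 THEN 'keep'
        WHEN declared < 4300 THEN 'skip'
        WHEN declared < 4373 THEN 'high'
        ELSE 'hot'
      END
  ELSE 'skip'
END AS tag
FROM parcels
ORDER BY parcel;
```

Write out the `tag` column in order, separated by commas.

skip, skip, keep, skip, skip, alert, alert, gold, skip, alert, skip, skip, skip, skip

parcel=R13: service='ground' → outer ELSE → skip
parcel=R25: service='air' → inner[declared < 4300] → skip
parcel=R27: service='air' → inner[declared < 2771] → keep
parcel=R30: service='air' → inner[declared < 4300] → skip
parcel=R34: service='freight' → outer ELSE → skip
parcel=R45: service='economy' → inner[ELSE] → alert
parcel=R54: service='economy' → inner[ELSE] → alert
parcel=R59: service='economy' → inner[length_cm < 59] → gold
parcel=R60: service='express' → outer ELSE → skip
parcel=R73: service='economy' → inner[ELSE] → alert
parcel=R82: service='express' → outer ELSE → skip
parcel=R84: service='freight' → outer ELSE → skip
parcel=R93: service='freight' → outer ELSE → skip
parcel=R96: service='ground' → outer ELSE → skip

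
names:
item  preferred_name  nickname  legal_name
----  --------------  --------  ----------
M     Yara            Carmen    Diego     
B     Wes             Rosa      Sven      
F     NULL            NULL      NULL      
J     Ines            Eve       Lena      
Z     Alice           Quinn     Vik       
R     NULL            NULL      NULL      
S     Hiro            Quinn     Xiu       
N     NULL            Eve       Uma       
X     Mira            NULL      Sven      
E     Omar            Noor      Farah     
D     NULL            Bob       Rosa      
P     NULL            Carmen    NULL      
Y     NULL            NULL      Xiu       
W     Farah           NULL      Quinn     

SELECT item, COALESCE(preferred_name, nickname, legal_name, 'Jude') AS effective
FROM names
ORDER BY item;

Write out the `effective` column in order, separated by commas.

Wes, Bob, Omar, Jude, Ines, Yara, Eve, Carmen, Jude, Hiro, Farah, Mira, Xiu, Alice

item=B: preferred_name=Wes → Wes
item=D: preferred_name=NULL, nickname=Bob → Bob
item=E: preferred_name=Omar → Omar
item=F: preferred_name=NULL, nickname=NULL, legal_name=NULL, → literal Jude → Jude
item=J: preferred_name=Ines → Ines
item=M: preferred_name=Yara → Yara
item=N: preferred_name=NULL, nickname=Eve → Eve
item=P: preferred_name=NULL, nickname=Carmen → Carmen
item=R: preferred_name=NULL, nickname=NULL, legal_name=NULL, → literal Jude → Jude
item=S: preferred_name=Hiro → Hiro
item=W: preferred_name=Farah → Farah
item=X: preferred_name=Mira → Mira
item=Y: preferred_name=NULL, nickname=NULL, legal_name=Xiu → Xiu
item=Z: preferred_name=Alice → Alice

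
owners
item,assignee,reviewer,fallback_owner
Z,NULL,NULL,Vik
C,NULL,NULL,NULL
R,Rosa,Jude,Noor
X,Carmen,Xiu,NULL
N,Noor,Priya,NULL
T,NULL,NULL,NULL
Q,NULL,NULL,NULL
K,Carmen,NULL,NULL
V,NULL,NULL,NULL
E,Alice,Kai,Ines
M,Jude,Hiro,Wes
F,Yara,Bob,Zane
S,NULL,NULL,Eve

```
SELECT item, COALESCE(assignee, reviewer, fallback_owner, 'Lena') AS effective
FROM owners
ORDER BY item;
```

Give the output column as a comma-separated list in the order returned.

Lena, Alice, Yara, Carmen, Jude, Noor, Lena, Rosa, Eve, Lena, Lena, Carmen, Vik

item=C: assignee=NULL, reviewer=NULL, fallback_owner=NULL, → literal Lena → Lena
item=E: assignee=Alice → Alice
item=F: assignee=Yara → Yara
item=K: assignee=Carmen → Carmen
item=M: assignee=Jude → Jude
item=N: assignee=Noor → Noor
item=Q: assignee=NULL, reviewer=NULL, fallback_owner=NULL, → literal Lena → Lena
item=R: assignee=Rosa → Rosa
item=S: assignee=NULL, reviewer=NULL, fallback_owner=Eve → Eve
item=T: assignee=NULL, reviewer=NULL, fallback_owner=NULL, → literal Lena → Lena
item=V: assignee=NULL, reviewer=NULL, fallback_owner=NULL, → literal Lena → Lena
item=X: assignee=Carmen → Carmen
item=Z: assignee=NULL, reviewer=NULL, fallback_owner=Vik → Vik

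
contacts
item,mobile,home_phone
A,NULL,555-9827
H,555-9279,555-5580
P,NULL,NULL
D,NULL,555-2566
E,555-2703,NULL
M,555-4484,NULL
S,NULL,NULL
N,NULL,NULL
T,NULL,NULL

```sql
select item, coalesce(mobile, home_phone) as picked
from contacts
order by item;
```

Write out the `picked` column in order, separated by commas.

item=A: mobile=NULL, home_phone=555-9827 → 555-9827
item=D: mobile=NULL, home_phone=555-2566 → 555-2566
item=E: mobile=555-2703 → 555-2703
item=H: mobile=555-9279 → 555-9279
item=M: mobile=555-4484 → 555-4484
item=N: mobile=NULL, home_phone=NULL (all NULL) → NULL
item=P: mobile=NULL, home_phone=NULL (all NULL) → NULL
item=S: mobile=NULL, home_phone=NULL (all NULL) → NULL
item=T: mobile=NULL, home_phone=NULL (all NULL) → NULL

555-9827, 555-2566, 555-2703, 555-9279, 555-4484, NULL, NULL, NULL, NULL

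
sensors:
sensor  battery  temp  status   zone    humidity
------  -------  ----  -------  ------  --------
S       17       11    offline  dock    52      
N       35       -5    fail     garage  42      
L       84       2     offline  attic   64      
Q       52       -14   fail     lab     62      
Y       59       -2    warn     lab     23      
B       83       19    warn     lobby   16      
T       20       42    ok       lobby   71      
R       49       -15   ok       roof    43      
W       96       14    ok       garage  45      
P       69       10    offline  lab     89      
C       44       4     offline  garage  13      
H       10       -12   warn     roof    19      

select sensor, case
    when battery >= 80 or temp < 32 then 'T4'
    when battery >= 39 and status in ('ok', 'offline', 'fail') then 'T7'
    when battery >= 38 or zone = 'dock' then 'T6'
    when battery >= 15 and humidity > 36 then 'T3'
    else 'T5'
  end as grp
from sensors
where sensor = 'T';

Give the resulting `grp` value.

T3

sensor = T: battery=20, temp=42, status=ok, zone=lobby, humidity=71.
battery >= 80 or temp < 32 → false
battery >= 39 and status in ('ok', 'offline', 'fail') → false
battery >= 38 or zone = 'dock' → false
battery >= 15 and humidity > 36 → true → T3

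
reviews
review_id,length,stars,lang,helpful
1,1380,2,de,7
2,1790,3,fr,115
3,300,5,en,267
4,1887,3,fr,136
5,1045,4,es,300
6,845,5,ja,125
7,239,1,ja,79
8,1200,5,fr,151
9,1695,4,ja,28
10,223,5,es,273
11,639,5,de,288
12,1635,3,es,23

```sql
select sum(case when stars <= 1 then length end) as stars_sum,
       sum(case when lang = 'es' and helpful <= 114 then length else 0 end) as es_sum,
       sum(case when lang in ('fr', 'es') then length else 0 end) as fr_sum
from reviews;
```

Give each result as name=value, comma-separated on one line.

stars_sum=239, es_sum=1635, fr_sum=7780

[stars_sum: stars <= 1]
review_id=1: ✗
review_id=2: ✗
review_id=3: ✗
review_id=4: ✗
review_id=5: ✗
review_id=6: ✗
review_id=7: ✓ → 239
review_id=8: ✗
review_id=9: ✗
review_id=10: ✗
review_id=11: ✗
review_id=12: ✗
stars_sum = 239
—
[es_sum: lang = 'es' and helpful <= 114]
review_id=1: ✗
review_id=2: ✗
review_id=3: ✗
review_id=4: ✗
review_id=5: ✗
review_id=6: ✗
review_id=7: ✗
review_id=8: ✗
review_id=9: ✗
review_id=10: ✗
review_id=11: ✗
review_id=12: ✓ → 1635
es_sum = 1635
—
[fr_sum: lang in ('fr', 'es')]
review_id=1: ✗
review_id=2: ✓ → 1790
review_id=3: ✗
review_id=4: ✓ → 1887
review_id=5: ✓ → 1045
review_id=6: ✗
review_id=7: ✗
review_id=8: ✓ → 1200
review_id=9: ✗
review_id=10: ✓ → 223
review_id=11: ✗
review_id=12: ✓ → 1635
fr_sum = 1790 + 1887 + 1045 + 1200 + 223 + 1635 = 7780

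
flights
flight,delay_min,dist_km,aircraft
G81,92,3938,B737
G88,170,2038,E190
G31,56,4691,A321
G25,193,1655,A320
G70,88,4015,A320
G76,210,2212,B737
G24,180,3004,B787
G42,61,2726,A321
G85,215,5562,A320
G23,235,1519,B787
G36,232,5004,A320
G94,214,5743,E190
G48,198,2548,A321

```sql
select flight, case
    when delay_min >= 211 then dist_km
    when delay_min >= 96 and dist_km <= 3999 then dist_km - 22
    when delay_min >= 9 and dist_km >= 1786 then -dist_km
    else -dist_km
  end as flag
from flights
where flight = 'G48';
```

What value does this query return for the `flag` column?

2526

flight = G48: delay_min=198, dist_km=2548, aircraft=A321.
delay_min >= 211 → false
delay_min >= 96 and dist_km <= 3999 → true → 2526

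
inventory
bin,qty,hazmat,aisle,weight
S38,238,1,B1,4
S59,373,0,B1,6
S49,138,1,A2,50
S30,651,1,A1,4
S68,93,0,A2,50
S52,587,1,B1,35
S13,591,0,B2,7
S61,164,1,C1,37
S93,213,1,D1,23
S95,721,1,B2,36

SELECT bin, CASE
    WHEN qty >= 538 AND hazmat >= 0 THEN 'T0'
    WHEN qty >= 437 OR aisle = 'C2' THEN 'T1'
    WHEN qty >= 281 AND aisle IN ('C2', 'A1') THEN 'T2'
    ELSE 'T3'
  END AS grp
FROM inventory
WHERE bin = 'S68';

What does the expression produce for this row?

T3

bin = S68: qty=93, hazmat=0, aisle=A2, weight=50.
qty >= 538 AND hazmat >= 0 → false
qty >= 437 OR aisle = 'C2' → false
qty >= 281 AND aisle IN ('C2', 'A1') → false
No prior WHEN matched → ELSE → T3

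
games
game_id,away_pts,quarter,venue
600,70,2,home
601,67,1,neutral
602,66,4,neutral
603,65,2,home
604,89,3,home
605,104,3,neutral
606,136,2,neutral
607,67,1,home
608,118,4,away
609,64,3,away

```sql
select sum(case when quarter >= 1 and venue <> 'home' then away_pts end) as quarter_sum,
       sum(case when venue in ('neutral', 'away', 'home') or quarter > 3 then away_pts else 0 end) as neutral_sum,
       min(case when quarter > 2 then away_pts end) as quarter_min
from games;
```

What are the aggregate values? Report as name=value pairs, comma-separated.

[quarter_sum: quarter >= 1 and venue <> 'home']
game_id=600: ✗
game_id=601: ✓ → 67
game_id=602: ✓ → 66
game_id=603: ✗
game_id=604: ✗
game_id=605: ✓ → 104
game_id=606: ✓ → 136
game_id=607: ✗
game_id=608: ✓ → 118
game_id=609: ✓ → 64
quarter_sum = 67 + 66 + 104 + 136 + 118 + 64 = 555
—
[neutral_sum: venue in ('neutral', 'away', 'home') or quarter > 3]
game_id=600: ✓ → 70
game_id=601: ✓ → 67
game_id=602: ✓ → 66
game_id=603: ✓ → 65
game_id=604: ✓ → 89
game_id=605: ✓ → 104
game_id=606: ✓ → 136
game_id=607: ✓ → 67
game_id=608: ✓ → 118
game_id=609: ✓ → 64
neutral_sum = 70 + 67 + 66 + 65 + 89 + 104 + 136 + 67 + 118 + 64 = 846
—
[quarter_min: quarter > 2]
game_id=600: ✗
game_id=601: ✗
game_id=602: ✓ → 66
game_id=603: ✗
game_id=604: ✓ → 89
game_id=605: ✓ → 104
game_id=606: ✗
game_id=607: ✗
game_id=608: ✓ → 118
game_id=609: ✓ → 64
quarter_min = MIN(66, 89, 104, 118, 64) = 64

quarter_sum=555, neutral_sum=846, quarter_min=64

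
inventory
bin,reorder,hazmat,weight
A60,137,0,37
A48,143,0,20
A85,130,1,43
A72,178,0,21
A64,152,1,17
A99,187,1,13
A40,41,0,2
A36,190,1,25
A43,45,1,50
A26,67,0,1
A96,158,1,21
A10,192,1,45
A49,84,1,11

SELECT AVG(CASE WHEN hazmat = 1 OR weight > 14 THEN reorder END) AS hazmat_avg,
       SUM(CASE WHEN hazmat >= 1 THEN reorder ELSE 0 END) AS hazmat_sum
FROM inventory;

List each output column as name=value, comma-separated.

[hazmat_avg: hazmat = 1 OR weight > 14]
bin=A60: ✓ → 137
bin=A48: ✓ → 143
bin=A85: ✓ → 130
bin=A72: ✓ → 178
bin=A64: ✓ → 152
bin=A99: ✓ → 187
bin=A40: ✗
bin=A36: ✓ → 190
bin=A43: ✓ → 45
bin=A26: ✗
bin=A96: ✓ → 158
bin=A10: ✓ → 192
bin=A49: ✓ → 84
hazmat_avg = (137 + 143 + 130 + 178 + 152 + 187 + 190 + 45 + 158 + 192 + 84) / 11 = 145.0909090909
—
[hazmat_sum: hazmat >= 1]
bin=A60: ✗
bin=A48: ✗
bin=A85: ✓ → 130
bin=A72: ✗
bin=A64: ✓ → 152
bin=A99: ✓ → 187
bin=A40: ✗
bin=A36: ✓ → 190
bin=A43: ✓ → 45
bin=A26: ✗
bin=A96: ✓ → 158
bin=A10: ✓ → 192
bin=A49: ✓ → 84
hazmat_sum = 130 + 152 + 187 + 190 + 45 + 158 + 192 + 84 = 1138

hazmat_avg=145.0909090909, hazmat_sum=1138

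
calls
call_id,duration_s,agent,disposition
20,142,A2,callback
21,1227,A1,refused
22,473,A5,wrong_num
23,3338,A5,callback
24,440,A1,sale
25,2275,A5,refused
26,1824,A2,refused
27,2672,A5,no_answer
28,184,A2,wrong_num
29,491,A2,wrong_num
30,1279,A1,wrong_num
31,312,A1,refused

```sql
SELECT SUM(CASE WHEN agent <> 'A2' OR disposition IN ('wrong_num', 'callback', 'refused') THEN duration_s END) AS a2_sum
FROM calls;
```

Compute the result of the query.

call_id=20: ✓ → 142
call_id=21: ✓ → 1227
call_id=22: ✓ → 473
call_id=23: ✓ → 3338
call_id=24: ✓ → 440
call_id=25: ✓ → 2275
call_id=26: ✓ → 1824
call_id=27: ✓ → 2672
call_id=28: ✓ → 184
call_id=29: ✓ → 491
call_id=30: ✓ → 1279
call_id=31: ✓ → 312
a2_sum = 142 + 1227 + 473 + 3338 + 440 + 2275 + 1824 + 2672 + 184 + 491 + 1279 + 312 = 14657

14657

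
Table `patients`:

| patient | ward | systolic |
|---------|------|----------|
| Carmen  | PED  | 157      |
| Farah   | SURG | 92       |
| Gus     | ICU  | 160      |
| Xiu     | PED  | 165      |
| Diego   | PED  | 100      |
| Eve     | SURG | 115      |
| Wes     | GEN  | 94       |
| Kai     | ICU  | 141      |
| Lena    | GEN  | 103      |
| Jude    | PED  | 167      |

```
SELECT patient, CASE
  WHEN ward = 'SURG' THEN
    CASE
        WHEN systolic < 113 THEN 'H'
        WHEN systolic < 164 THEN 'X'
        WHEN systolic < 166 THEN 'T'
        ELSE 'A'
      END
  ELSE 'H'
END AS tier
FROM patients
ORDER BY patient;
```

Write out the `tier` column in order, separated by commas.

patient=Carmen: ward='PED' → outer ELSE → H
patient=Diego: ward='PED' → outer ELSE → H
patient=Eve: ward='SURG' → inner[systolic < 164] → X
patient=Farah: ward='SURG' → inner[systolic < 113] → H
patient=Gus: ward='ICU' → outer ELSE → H
patient=Jude: ward='PED' → outer ELSE → H
patient=Kai: ward='ICU' → outer ELSE → H
patient=Lena: ward='GEN' → outer ELSE → H
patient=Wes: ward='GEN' → outer ELSE → H
patient=Xiu: ward='PED' → outer ELSE → H

H, H, X, H, H, H, H, H, H, H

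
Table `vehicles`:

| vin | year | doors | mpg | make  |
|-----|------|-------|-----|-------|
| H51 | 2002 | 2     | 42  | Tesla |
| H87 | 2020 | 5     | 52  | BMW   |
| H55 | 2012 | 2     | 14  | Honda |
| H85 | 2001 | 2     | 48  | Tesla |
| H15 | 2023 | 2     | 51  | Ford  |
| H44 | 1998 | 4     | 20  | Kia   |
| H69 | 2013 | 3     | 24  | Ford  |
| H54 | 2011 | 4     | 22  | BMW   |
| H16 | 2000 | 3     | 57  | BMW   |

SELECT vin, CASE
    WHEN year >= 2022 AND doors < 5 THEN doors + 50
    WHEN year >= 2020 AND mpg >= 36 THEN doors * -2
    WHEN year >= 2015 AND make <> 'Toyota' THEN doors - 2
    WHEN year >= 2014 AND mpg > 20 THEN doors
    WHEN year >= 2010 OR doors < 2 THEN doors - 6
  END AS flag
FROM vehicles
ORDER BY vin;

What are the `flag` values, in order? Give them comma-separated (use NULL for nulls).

52, NULL, NULL, NULL, -2, -4, -3, NULL, -10

vin=H15: year >= 2022 AND doors < 5 → 52
vin=H16: (no match → NULL) → NULL
vin=H44: (no match → NULL) → NULL
vin=H51: (no match → NULL) → NULL
vin=H54: year >= 2010 OR doors < 2 → -2
vin=H55: year >= 2010 OR doors < 2 → -4
vin=H69: year >= 2010 OR doors < 2 → -3
vin=H85: (no match → NULL) → NULL
vin=H87: year >= 2020 AND mpg >= 36 → -10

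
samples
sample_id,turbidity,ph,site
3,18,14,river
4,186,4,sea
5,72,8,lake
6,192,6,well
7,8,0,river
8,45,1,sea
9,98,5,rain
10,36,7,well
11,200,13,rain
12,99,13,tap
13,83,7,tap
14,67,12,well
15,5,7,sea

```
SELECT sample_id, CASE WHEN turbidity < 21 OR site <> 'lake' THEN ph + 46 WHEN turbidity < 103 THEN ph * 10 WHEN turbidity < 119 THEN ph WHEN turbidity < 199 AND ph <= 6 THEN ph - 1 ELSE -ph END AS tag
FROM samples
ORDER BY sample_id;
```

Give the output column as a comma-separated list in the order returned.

60, 50, 80, 52, 46, 47, 51, 53, 59, 59, 53, 58, 53

sample_id=3: turbidity < 21 OR site <> 'lake' → 60
sample_id=4: turbidity < 21 OR site <> 'lake' → 50
sample_id=5: turbidity < 103 → 80
sample_id=6: turbidity < 21 OR site <> 'lake' → 52
sample_id=7: turbidity < 21 OR site <> 'lake' → 46
sample_id=8: turbidity < 21 OR site <> 'lake' → 47
sample_id=9: turbidity < 21 OR site <> 'lake' → 51
sample_id=10: turbidity < 21 OR site <> 'lake' → 53
sample_id=11: turbidity < 21 OR site <> 'lake' → 59
sample_id=12: turbidity < 21 OR site <> 'lake' → 59
sample_id=13: turbidity < 21 OR site <> 'lake' → 53
sample_id=14: turbidity < 21 OR site <> 'lake' → 58
sample_id=15: turbidity < 21 OR site <> 'lake' → 53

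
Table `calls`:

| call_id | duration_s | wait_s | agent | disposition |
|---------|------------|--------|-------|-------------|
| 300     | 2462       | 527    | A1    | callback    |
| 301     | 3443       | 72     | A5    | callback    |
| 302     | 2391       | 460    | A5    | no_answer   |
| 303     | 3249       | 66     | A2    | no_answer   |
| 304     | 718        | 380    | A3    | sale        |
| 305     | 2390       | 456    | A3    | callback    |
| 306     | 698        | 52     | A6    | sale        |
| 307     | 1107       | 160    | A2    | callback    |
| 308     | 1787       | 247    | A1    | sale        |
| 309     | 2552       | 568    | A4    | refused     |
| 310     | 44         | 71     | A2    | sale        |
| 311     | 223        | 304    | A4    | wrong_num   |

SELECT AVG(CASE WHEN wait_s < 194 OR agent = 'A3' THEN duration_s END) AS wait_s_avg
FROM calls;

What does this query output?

call_id=300: ✗
call_id=301: ✓ → 3443
call_id=302: ✗
call_id=303: ✓ → 3249
call_id=304: ✓ → 718
call_id=305: ✓ → 2390
call_id=306: ✓ → 698
call_id=307: ✓ → 1107
call_id=308: ✗
call_id=309: ✗
call_id=310: ✓ → 44
call_id=311: ✗
wait_s_avg = (3443 + 3249 + 718 + 2390 + 698 + 1107 + 44) / 7 = 1664.1428571429

1664.1428571429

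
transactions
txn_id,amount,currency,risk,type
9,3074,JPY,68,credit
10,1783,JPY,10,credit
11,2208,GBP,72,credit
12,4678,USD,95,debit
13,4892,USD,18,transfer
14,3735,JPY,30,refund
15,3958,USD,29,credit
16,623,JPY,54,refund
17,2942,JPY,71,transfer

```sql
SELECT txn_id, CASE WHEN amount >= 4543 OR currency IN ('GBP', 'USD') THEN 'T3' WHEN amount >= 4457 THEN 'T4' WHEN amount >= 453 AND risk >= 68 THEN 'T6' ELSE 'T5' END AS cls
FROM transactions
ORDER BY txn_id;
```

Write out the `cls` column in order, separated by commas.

txn_id=9: amount >= 453 AND risk >= 68 → T6
txn_id=10: ELSE → T5
txn_id=11: amount >= 4543 OR currency IN ('GBP', 'USD') → T3
txn_id=12: amount >= 4543 OR currency IN ('GBP', 'USD') → T3
txn_id=13: amount >= 4543 OR currency IN ('GBP', 'USD') → T3
txn_id=14: ELSE → T5
txn_id=15: amount >= 4543 OR currency IN ('GBP', 'USD') → T3
txn_id=16: ELSE → T5
txn_id=17: amount >= 453 AND risk >= 68 → T6

T6, T5, T3, T3, T3, T5, T3, T5, T6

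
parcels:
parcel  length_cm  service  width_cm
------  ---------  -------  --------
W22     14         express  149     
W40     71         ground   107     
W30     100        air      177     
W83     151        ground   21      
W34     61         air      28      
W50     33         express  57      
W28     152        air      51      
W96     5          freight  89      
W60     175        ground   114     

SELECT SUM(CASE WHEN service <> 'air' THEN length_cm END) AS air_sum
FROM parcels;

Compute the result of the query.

449

parcel=W22: ✓ → 14
parcel=W40: ✓ → 71
parcel=W30: ✗
parcel=W83: ✓ → 151
parcel=W34: ✗
parcel=W50: ✓ → 33
parcel=W28: ✗
parcel=W96: ✓ → 5
parcel=W60: ✓ → 175
air_sum = 14 + 71 + 151 + 33 + 5 + 175 = 449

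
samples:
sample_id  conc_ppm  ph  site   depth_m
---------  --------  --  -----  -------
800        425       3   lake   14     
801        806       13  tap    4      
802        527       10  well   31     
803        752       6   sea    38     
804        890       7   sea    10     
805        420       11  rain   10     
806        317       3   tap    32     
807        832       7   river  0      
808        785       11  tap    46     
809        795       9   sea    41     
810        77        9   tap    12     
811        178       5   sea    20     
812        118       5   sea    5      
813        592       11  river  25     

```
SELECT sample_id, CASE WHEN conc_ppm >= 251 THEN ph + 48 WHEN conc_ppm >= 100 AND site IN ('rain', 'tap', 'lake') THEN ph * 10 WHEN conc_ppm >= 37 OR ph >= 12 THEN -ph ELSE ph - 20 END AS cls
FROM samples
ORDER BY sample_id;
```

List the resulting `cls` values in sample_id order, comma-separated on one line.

51, 61, 58, 54, 55, 59, 51, 55, 59, 57, -9, -5, -5, 59

sample_id=800: conc_ppm >= 251 → 51
sample_id=801: conc_ppm >= 251 → 61
sample_id=802: conc_ppm >= 251 → 58
sample_id=803: conc_ppm >= 251 → 54
sample_id=804: conc_ppm >= 251 → 55
sample_id=805: conc_ppm >= 251 → 59
sample_id=806: conc_ppm >= 251 → 51
sample_id=807: conc_ppm >= 251 → 55
sample_id=808: conc_ppm >= 251 → 59
sample_id=809: conc_ppm >= 251 → 57
sample_id=810: conc_ppm >= 37 OR ph >= 12 → -9
sample_id=811: conc_ppm >= 37 OR ph >= 12 → -5
sample_id=812: conc_ppm >= 37 OR ph >= 12 → -5
sample_id=813: conc_ppm >= 251 → 59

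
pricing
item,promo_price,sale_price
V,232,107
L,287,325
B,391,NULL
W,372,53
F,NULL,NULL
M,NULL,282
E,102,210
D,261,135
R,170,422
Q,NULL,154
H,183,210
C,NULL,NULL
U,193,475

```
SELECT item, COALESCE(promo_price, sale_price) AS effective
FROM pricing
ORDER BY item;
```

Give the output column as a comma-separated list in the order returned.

item=B: promo_price=391 → 391
item=C: promo_price=NULL, sale_price=NULL (all NULL) → NULL
item=D: promo_price=261 → 261
item=E: promo_price=102 → 102
item=F: promo_price=NULL, sale_price=NULL (all NULL) → NULL
item=H: promo_price=183 → 183
item=L: promo_price=287 → 287
item=M: promo_price=NULL, sale_price=282 → 282
item=Q: promo_price=NULL, sale_price=154 → 154
item=R: promo_price=170 → 170
item=U: promo_price=193 → 193
item=V: promo_price=232 → 232
item=W: promo_price=372 → 372

391, NULL, 261, 102, NULL, 183, 287, 282, 154, 170, 193, 232, 372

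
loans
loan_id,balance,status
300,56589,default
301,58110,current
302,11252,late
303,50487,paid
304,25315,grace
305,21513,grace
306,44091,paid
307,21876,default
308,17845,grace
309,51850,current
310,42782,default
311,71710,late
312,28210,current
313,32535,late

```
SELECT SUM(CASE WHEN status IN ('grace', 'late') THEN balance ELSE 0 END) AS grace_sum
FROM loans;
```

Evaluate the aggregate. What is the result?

loan_id=300: ✗
loan_id=301: ✗
loan_id=302: ✓ → 11252
loan_id=303: ✗
loan_id=304: ✓ → 25315
loan_id=305: ✓ → 21513
loan_id=306: ✗
loan_id=307: ✗
loan_id=308: ✓ → 17845
loan_id=309: ✗
loan_id=310: ✗
loan_id=311: ✓ → 71710
loan_id=312: ✗
loan_id=313: ✓ → 32535
grace_sum = 11252 + 25315 + 21513 + 17845 + 71710 + 32535 = 180170

180170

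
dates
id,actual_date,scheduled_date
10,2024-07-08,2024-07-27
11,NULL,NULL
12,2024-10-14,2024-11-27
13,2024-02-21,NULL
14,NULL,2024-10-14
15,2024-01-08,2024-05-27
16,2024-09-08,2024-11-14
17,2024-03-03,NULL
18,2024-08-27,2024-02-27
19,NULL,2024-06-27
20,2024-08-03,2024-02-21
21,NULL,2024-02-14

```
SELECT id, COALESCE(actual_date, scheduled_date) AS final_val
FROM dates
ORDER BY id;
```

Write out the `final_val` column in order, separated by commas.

id=10: actual_date=2024-07-08 → 2024-07-08
id=11: actual_date=NULL, scheduled_date=NULL (all NULL) → NULL
id=12: actual_date=2024-10-14 → 2024-10-14
id=13: actual_date=2024-02-21 → 2024-02-21
id=14: actual_date=NULL, scheduled_date=2024-10-14 → 2024-10-14
id=15: actual_date=2024-01-08 → 2024-01-08
id=16: actual_date=2024-09-08 → 2024-09-08
id=17: actual_date=2024-03-03 → 2024-03-03
id=18: actual_date=2024-08-27 → 2024-08-27
id=19: actual_date=NULL, scheduled_date=2024-06-27 → 2024-06-27
id=20: actual_date=2024-08-03 → 2024-08-03
id=21: actual_date=NULL, scheduled_date=2024-02-14 → 2024-02-14

2024-07-08, NULL, 2024-10-14, 2024-02-21, 2024-10-14, 2024-01-08, 2024-09-08, 2024-03-03, 2024-08-27, 2024-06-27, 2024-08-03, 2024-02-14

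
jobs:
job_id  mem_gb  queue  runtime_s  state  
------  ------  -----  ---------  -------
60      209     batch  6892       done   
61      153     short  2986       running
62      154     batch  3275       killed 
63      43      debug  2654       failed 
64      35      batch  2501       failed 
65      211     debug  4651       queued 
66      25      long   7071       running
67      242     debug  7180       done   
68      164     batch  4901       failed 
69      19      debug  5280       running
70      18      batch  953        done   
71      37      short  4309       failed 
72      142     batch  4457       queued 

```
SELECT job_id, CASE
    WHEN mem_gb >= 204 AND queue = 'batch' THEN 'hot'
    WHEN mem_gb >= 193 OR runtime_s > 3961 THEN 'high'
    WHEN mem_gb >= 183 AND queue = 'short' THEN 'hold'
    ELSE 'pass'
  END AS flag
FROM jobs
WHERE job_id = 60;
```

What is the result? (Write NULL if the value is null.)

job_id = 60: mem_gb=209, queue=batch, runtime_s=6892, state=done.
mem_gb >= 204 AND queue = 'batch' → true → hot

hot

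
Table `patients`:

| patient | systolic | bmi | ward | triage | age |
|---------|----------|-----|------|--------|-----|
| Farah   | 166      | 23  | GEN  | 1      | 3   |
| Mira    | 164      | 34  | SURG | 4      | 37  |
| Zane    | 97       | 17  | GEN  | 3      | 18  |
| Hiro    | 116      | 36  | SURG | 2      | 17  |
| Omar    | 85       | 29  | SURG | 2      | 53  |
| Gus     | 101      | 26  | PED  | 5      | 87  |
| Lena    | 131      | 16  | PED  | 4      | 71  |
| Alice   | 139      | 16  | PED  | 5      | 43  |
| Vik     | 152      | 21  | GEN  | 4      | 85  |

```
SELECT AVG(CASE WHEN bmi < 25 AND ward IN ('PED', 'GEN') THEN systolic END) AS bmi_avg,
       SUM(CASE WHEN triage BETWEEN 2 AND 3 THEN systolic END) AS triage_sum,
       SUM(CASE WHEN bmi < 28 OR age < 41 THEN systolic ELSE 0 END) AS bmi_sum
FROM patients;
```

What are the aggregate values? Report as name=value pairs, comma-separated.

[bmi_avg: bmi < 25 AND ward IN ('PED', 'GEN')]
patient=Farah: ✓ → 166
patient=Mira: ✗
patient=Zane: ✓ → 97
patient=Hiro: ✗
patient=Omar: ✗
patient=Gus: ✗
patient=Lena: ✓ → 131
patient=Alice: ✓ → 139
patient=Vik: ✓ → 152
bmi_avg = (166 + 97 + 131 + 139 + 152) / 5 = 137
—
[triage_sum: triage BETWEEN 2 AND 3]
patient=Farah: ✗
patient=Mira: ✗
patient=Zane: ✓ → 97
patient=Hiro: ✓ → 116
patient=Omar: ✓ → 85
patient=Gus: ✗
patient=Lena: ✗
patient=Alice: ✗
patient=Vik: ✗
triage_sum = 97 + 116 + 85 = 298
—
[bmi_sum: bmi < 28 OR age < 41]
patient=Farah: ✓ → 166
patient=Mira: ✓ → 164
patient=Zane: ✓ → 97
patient=Hiro: ✓ → 116
patient=Omar: ✗
patient=Gus: ✓ → 101
patient=Lena: ✓ → 131
patient=Alice: ✓ → 139
patient=Vik: ✓ → 152
bmi_sum = 166 + 164 + 97 + 116 + 101 + 131 + 139 + 152 = 1066

bmi_avg=137, triage_sum=298, bmi_sum=1066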